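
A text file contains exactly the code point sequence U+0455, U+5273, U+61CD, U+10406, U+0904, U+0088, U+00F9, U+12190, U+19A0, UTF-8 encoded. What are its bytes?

D1 95 E5 89 B3 E6 87 8D F0 90 90 86 E0 A4 84 C2 88 C3 B9 F0 92 86 90 E1 A6 A0

U+0455: 2-byte form → D1 95.
U+5273: 3-byte form → E5 89 B3.
U+61CD: 3-byte form → E6 87 8D.
U+10406: 4-byte form → F0 90 90 86.
U+0904: 3-byte form → E0 A4 84.
U+0088: 2-byte form → C2 88.
U+00F9: 2-byte form → C3 B9.
U+12190: 4-byte form → F0 92 86 90.
U+19A0: 3-byte form → E1 A6 A0.
Concatenated (26 bytes): D1 95 E5 89 B3 E6 87 8D F0 90 90 86 E0 A4 84 C2 88 C3 B9 F0 92 86 90 E1 A6 A0.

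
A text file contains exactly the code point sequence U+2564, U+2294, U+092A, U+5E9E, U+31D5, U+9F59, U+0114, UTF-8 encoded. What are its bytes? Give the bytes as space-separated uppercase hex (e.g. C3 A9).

U+2564: 3-byte form → E2 95 A4.
U+2294: 3-byte form → E2 8A 94.
U+092A: 3-byte form → E0 A4 AA.
U+5E9E: 3-byte form → E5 BA 9E.
U+31D5: 3-byte form → E3 87 95.
U+9F59: 3-byte form → E9 BD 99.
U+0114: 2-byte form → C4 94.
Concatenated (20 bytes): E2 95 A4 E2 8A 94 E0 A4 AA E5 BA 9E E3 87 95 E9 BD 99 C4 94.

E2 95 A4 E2 8A 94 E0 A4 AA E5 BA 9E E3 87 95 E9 BD 99 C4 94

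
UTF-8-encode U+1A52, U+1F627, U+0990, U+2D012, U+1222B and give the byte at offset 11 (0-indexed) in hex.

0xAD

U+1A52 → 3-byte form E1 A9 92 at offsets 0–2.
U+1F627 → 4-byte form F0 9F 98 A7 at offsets 3–6.
U+0990 → 3-byte form E0 A6 90 at offsets 7–9.
U+2D012 → 4-byte form F0 AD 80 92 at offsets 10–13.
Offset 11 falls in char 4's range; it's byte 2 of F0 AD 80 92 = 0xAD.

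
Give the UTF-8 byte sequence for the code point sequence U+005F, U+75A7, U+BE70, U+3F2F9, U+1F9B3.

U+005F: 1-byte form → 5F.
U+75A7: 3-byte form → E7 96 A7.
U+BE70: 3-byte form → EB B9 B0.
U+3F2F9: 4-byte form → F0 BF 8B B9.
U+1F9B3: 4-byte form → F0 9F A6 B3.
Concatenated (15 bytes): 5F E7 96 A7 EB B9 B0 F0 BF 8B B9 F0 9F A6 B3.

5F E7 96 A7 EB B9 B0 F0 BF 8B B9 F0 9F A6 B3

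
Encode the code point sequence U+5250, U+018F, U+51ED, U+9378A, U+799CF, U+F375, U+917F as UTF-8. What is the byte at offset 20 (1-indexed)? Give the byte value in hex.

1-indexed offset 20 is 0-indexed offset 19.
U+5250 → 3-byte form E5 89 90 at offsets 0–2.
U+018F → 2-byte form C6 8F at offsets 3–4.
U+51ED → 3-byte form E5 87 AD at offsets 5–7.
U+9378A → 4-byte form F2 93 9E 8A at offsets 8–11.
U+799CF → 4-byte form F1 B9 A7 8F at offsets 12–15.
U+F375 → 3-byte form EF 8D B5 at offsets 16–18.
U+917F → 3-byte form E9 85 BF at offsets 19–21.
Offset 19 falls in char 7's range; it's byte 1 of E9 85 BF = 0xE9.

0xE9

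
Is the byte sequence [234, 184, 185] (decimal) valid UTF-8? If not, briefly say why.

Leading byte 0xEA = 11101010 → 3-byte form.
Continuation bytes 0xB8=10111000, 0xB9=10111001 all match 10xxxxxx.
Decoded value 0xAE39 is ≥ 0x800 (shortest form) and not a surrogate.

valid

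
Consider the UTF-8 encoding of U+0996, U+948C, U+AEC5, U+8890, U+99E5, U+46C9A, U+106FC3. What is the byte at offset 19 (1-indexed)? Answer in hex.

1-indexed offset 19 is 0-indexed offset 18.
U+0996 → 3-byte form E0 A6 96 at offsets 0–2.
U+948C → 3-byte form E9 92 8C at offsets 3–5.
U+AEC5 → 3-byte form EA BB 85 at offsets 6–8.
U+8890 → 3-byte form E8 A2 90 at offsets 9–11.
U+99E5 → 3-byte form E9 A7 A5 at offsets 12–14.
U+46C9A → 4-byte form F1 86 B2 9A at offsets 15–18.
Offset 18 falls in char 6's range; it's byte 4 of F1 86 B2 9A = 0x9A.

0x9A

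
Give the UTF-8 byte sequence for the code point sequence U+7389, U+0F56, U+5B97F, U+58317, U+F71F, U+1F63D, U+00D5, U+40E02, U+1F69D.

U+7389: 3-byte form → E7 8E 89.
U+0F56: 3-byte form → E0 BD 96.
U+5B97F: 4-byte form → F1 9B A5 BF.
U+58317: 4-byte form → F1 98 8C 97.
U+F71F: 3-byte form → EF 9C 9F.
U+1F63D: 4-byte form → F0 9F 98 BD.
U+00D5: 2-byte form → C3 95.
U+40E02: 4-byte form → F1 80 B8 82.
U+1F69D: 4-byte form → F0 9F 9A 9D.
Concatenated (31 bytes): E7 8E 89 E0 BD 96 F1 9B A5 BF F1 98 8C 97 EF 9C 9F F0 9F 98 BD C3 95 F1 80 B8 82 F0 9F 9A 9D.

E7 8E 89 E0 BD 96 F1 9B A5 BF F1 98 8C 97 EF 9C 9F F0 9F 98 BD C3 95 F1 80 B8 82 F0 9F 9A 9D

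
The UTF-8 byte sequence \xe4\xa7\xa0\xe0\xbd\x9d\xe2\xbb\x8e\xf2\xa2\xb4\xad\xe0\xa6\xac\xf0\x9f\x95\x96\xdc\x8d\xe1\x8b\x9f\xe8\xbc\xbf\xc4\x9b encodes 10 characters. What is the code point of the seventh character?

U+070D

Offset 0: leading byte 0xE4 = 11100100 → 3-byte char #1 = E4 A7 A0.
Offset 3: leading byte 0xE0 = 11100000 → 3-byte char #2 = E0 BD 9D.
Offset 6: leading byte 0xE2 = 11100010 → 3-byte char #3 = E2 BB 8E.
Offset 9: leading byte 0xF2 = 11110010 → 4-byte char #4 = F2 A2 B4 AD.
Offset 13: leading byte 0xE0 = 11100000 → 3-byte char #5 = E0 A6 AC.
Offset 16: leading byte 0xF0 = 11110000 → 4-byte char #6 = F0 9F 95 96.
Offset 20: leading byte 0xDC = 11011100 → 2-byte char #7 = DC 8D.
Leading byte 0xDC = 11011100 matches 110xxxxx → 2-byte sequence.
Byte 1: 0xDC = 11011100, payload 11100 (5 bits).
Byte 2: 0x8D = 10001101 (10xxxxxx ✓), payload 001101.
Concatenate: 11100001101 = 0x70D (11 bits → U+070D).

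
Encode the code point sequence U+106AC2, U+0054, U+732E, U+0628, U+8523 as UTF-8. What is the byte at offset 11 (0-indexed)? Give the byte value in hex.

0x94

U+106AC2 → 4-byte form F4 86 AB 82 at offsets 0–3.
U+0054 → 1-byte form 54 at offsets 4–4.
U+732E → 3-byte form E7 8C AE at offsets 5–7.
U+0628 → 2-byte form D8 A8 at offsets 8–9.
U+8523 → 3-byte form E8 94 A3 at offsets 10–12.
Offset 11 falls in char 5's range; it's byte 2 of E8 94 A3 = 0x94.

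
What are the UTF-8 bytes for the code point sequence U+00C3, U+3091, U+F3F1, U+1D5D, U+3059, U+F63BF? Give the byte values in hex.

C3 83 E3 82 91 EF 8F B1 E1 B5 9D E3 81 99 F3 B6 8E BF

U+00C3: 2-byte form → C3 83.
U+3091: 3-byte form → E3 82 91.
U+F3F1: 3-byte form → EF 8F B1.
U+1D5D: 3-byte form → E1 B5 9D.
U+3059: 3-byte form → E3 81 99.
U+F63BF: 4-byte form → F3 B6 8E BF.
Concatenated (18 bytes): C3 83 E3 82 91 EF 8F B1 E1 B5 9D E3 81 99 F3 B6 8E BF.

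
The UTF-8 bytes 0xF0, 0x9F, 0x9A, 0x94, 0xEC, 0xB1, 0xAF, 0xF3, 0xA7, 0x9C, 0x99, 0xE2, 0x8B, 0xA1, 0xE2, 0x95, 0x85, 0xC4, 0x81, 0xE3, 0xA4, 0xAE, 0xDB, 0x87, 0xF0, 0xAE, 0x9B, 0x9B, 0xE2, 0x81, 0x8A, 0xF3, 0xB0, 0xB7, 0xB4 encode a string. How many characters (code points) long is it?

11

Byte at offset 0: 0xF0 = 11110000 → 4-byte char (#1). Advance 4.
Byte at offset 4: 0xEC = 11101100 → 3-byte char (#2). Advance 3.
Byte at offset 7: 0xF3 = 11110011 → 4-byte char (#3). Advance 4.
Byte at offset 11: 0xE2 = 11100010 → 3-byte char (#4). Advance 3.
Byte at offset 14: 0xE2 = 11100010 → 3-byte char (#5). Advance 3.
Byte at offset 17: 0xC4 = 11000100 → 2-byte char (#6). Advance 2.
Byte at offset 19: 0xE3 = 11100011 → 3-byte char (#7). Advance 3.
Byte at offset 22: 0xDB = 11011011 → 2-byte char (#8). Advance 2.
Byte at offset 24: 0xF0 = 11110000 → 4-byte char (#9). Advance 4.
Byte at offset 28: 0xE2 = 11100010 → 3-byte char (#10). Advance 3.
Byte at offset 31: 0xF3 = 11110011 → 4-byte char (#11). Advance 4.
Reached end at offset 35 after 11 code points.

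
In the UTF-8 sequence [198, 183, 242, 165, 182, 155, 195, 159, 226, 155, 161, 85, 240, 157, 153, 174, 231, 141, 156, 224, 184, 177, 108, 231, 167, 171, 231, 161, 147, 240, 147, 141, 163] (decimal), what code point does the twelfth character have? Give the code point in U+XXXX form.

U+13363

Offset 0: leading byte 0xC6 = 11000110 → 2-byte char #1 = C6 B7.
Offset 2: leading byte 0xF2 = 11110010 → 4-byte char #2 = F2 A5 B6 9B.
Offset 6: leading byte 0xC3 = 11000011 → 2-byte char #3 = C3 9F.
Offset 8: leading byte 0xE2 = 11100010 → 3-byte char #4 = E2 9B A1.
Offset 11: leading byte 0x55 = 01010101 → 1-byte char #5 = 55.
Offset 12: leading byte 0xF0 = 11110000 → 4-byte char #6 = F0 9D 99 AE.
Offset 16: leading byte 0xE7 = 11100111 → 3-byte char #7 = E7 8D 9C.
Offset 19: leading byte 0xE0 = 11100000 → 3-byte char #8 = E0 B8 B1.
Offset 22: leading byte 0x6C = 01101100 → 1-byte char #9 = 6C.
Offset 23: leading byte 0xE7 = 11100111 → 3-byte char #10 = E7 A7 AB.
Offset 26: leading byte 0xE7 = 11100111 → 3-byte char #11 = E7 A1 93.
Offset 29: leading byte 0xF0 = 11110000 → 4-byte char #12 = F0 93 8D A3.
Leading byte 0xF0 = 11110000 matches 11110xxx → 4-byte sequence.
Byte 1: 0xF0 = 11110000, payload 000 (3 bits).
Byte 2: 0x93 = 10010011 (10xxxxxx ✓), payload 010011.
Byte 3: 0x8D = 10001101 (10xxxxxx ✓), payload 001101.
Byte 4: 0xA3 = 10100011 (10xxxxxx ✓), payload 100011.
Concatenate: 000010011001101100011 = 0x13363 (21 bits → U+13363).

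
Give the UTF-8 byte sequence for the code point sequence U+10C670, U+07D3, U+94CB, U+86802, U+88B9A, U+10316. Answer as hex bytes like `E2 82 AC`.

U+10C670: 4-byte form → F4 8C 99 B0.
U+07D3: 2-byte form → DF 93.
U+94CB: 3-byte form → E9 93 8B.
U+86802: 4-byte form → F2 86 A0 82.
U+88B9A: 4-byte form → F2 88 AE 9A.
U+10316: 4-byte form → F0 90 8C 96.
Concatenated (21 bytes): F4 8C 99 B0 DF 93 E9 93 8B F2 86 A0 82 F2 88 AE 9A F0 90 8C 96.

F4 8C 99 B0 DF 93 E9 93 8B F2 86 A0 82 F2 88 AE 9A F0 90 8C 96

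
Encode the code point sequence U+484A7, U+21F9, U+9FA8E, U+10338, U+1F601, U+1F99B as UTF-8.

U+484A7: 4-byte form → F1 88 92 A7.
U+21F9: 3-byte form → E2 87 B9.
U+9FA8E: 4-byte form → F2 9F AA 8E.
U+10338: 4-byte form → F0 90 8C B8.
U+1F601: 4-byte form → F0 9F 98 81.
U+1F99B: 4-byte form → F0 9F A6 9B.
Concatenated (23 bytes): F1 88 92 A7 E2 87 B9 F2 9F AA 8E F0 90 8C B8 F0 9F 98 81 F0 9F A6 9B.

F1 88 92 A7 E2 87 B9 F2 9F AA 8E F0 90 8C B8 F0 9F 98 81 F0 9F A6 9B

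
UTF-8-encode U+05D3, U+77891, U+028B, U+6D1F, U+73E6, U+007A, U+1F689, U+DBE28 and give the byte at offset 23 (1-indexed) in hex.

1-indexed offset 23 is 0-indexed offset 22.
U+05D3 → 2-byte form D7 93 at offsets 0–1.
U+77891 → 4-byte form F1 B7 A2 91 at offsets 2–5.
U+028B → 2-byte form CA 8B at offsets 6–7.
U+6D1F → 3-byte form E6 B4 9F at offsets 8–10.
U+73E6 → 3-byte form E7 8F A6 at offsets 11–13.
U+007A → 1-byte form 7A at offsets 14–14.
U+1F689 → 4-byte form F0 9F 9A 89 at offsets 15–18.
U+DBE28 → 4-byte form F3 9B B8 A8 at offsets 19–22.
Offset 22 falls in char 8's range; it's byte 4 of F3 9B B8 A8 = 0xA8.

0xA8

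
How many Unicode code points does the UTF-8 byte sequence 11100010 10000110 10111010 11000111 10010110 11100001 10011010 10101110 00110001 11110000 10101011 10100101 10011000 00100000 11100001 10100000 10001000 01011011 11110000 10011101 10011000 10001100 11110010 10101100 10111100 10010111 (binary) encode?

Byte at offset 0: 0xE2 = 11100010 → 3-byte char (#1). Advance 3.
Byte at offset 3: 0xC7 = 11000111 → 2-byte char (#2). Advance 2.
Byte at offset 5: 0xE1 = 11100001 → 3-byte char (#3). Advance 3.
Byte at offset 8: 0x31 = 00110001 → 1-byte char (#4). Advance 1.
Byte at offset 9: 0xF0 = 11110000 → 4-byte char (#5). Advance 4.
Byte at offset 13: 0x20 = 00100000 → 1-byte char (#6). Advance 1.
Byte at offset 14: 0xE1 = 11100001 → 3-byte char (#7). Advance 3.
Byte at offset 17: 0x5B = 01011011 → 1-byte char (#8). Advance 1.
Byte at offset 18: 0xF0 = 11110000 → 4-byte char (#9). Advance 4.
Byte at offset 22: 0xF2 = 11110010 → 4-byte char (#10). Advance 4.
Reached end at offset 26 after 10 code points.

10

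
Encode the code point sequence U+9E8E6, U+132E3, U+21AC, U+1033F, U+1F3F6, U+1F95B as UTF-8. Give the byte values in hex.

F2 9E A3 A6 F0 93 8B A3 E2 86 AC F0 90 8C BF F0 9F 8F B6 F0 9F A5 9B

U+9E8E6: 4-byte form → F2 9E A3 A6.
U+132E3: 4-byte form → F0 93 8B A3.
U+21AC: 3-byte form → E2 86 AC.
U+1033F: 4-byte form → F0 90 8C BF.
U+1F3F6: 4-byte form → F0 9F 8F B6.
U+1F95B: 4-byte form → F0 9F A5 9B.
Concatenated (23 bytes): F2 9E A3 A6 F0 93 8B A3 E2 86 AC F0 90 8C BF F0 9F 8F B6 F0 9F A5 9B.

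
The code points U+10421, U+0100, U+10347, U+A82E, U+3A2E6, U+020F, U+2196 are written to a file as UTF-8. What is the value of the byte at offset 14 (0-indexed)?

0xBA

U+10421 → 4-byte form F0 90 90 A1 at offsets 0–3.
U+0100 → 2-byte form C4 80 at offsets 4–5.
U+10347 → 4-byte form F0 90 8D 87 at offsets 6–9.
U+A82E → 3-byte form EA A0 AE at offsets 10–12.
U+3A2E6 → 4-byte form F0 BA 8B A6 at offsets 13–16.
Offset 14 falls in char 5's range; it's byte 2 of F0 BA 8B A6 = 0xBA.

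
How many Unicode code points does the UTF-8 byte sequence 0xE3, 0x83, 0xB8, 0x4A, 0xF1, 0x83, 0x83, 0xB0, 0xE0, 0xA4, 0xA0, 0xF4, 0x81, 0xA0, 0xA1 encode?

Byte at offset 0: 0xE3 = 11100011 → 3-byte char (#1). Advance 3.
Byte at offset 3: 0x4A = 01001010 → 1-byte char (#2). Advance 1.
Byte at offset 4: 0xF1 = 11110001 → 4-byte char (#3). Advance 4.
Byte at offset 8: 0xE0 = 11100000 → 3-byte char (#4). Advance 3.
Byte at offset 11: 0xF4 = 11110100 → 4-byte char (#5). Advance 4.
Reached end at offset 15 after 5 code points.

5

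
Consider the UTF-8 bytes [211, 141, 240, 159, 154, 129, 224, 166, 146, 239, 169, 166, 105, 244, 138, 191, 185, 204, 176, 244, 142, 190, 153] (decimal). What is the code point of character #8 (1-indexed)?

U+10EF99

Offset 0: leading byte 0xD3 = 11010011 → 2-byte char #1 = D3 8D.
Offset 2: leading byte 0xF0 = 11110000 → 4-byte char #2 = F0 9F 9A 81.
Offset 6: leading byte 0xE0 = 11100000 → 3-byte char #3 = E0 A6 92.
Offset 9: leading byte 0xEF = 11101111 → 3-byte char #4 = EF A9 A6.
Offset 12: leading byte 0x69 = 01101001 → 1-byte char #5 = 69.
Offset 13: leading byte 0xF4 = 11110100 → 4-byte char #6 = F4 8A BF B9.
Offset 17: leading byte 0xCC = 11001100 → 2-byte char #7 = CC B0.
Offset 19: leading byte 0xF4 = 11110100 → 4-byte char #8 = F4 8E BE 99.
Leading byte 0xF4 = 11110100 matches 11110xxx → 4-byte sequence.
Byte 1: 0xF4 = 11110100, payload 100 (3 bits).
Byte 2: 0x8E = 10001110 (10xxxxxx ✓), payload 001110.
Byte 3: 0xBE = 10111110 (10xxxxxx ✓), payload 111110.
Byte 4: 0x99 = 10011001 (10xxxxxx ✓), payload 011001.
Concatenate: 100001110111110011001 = 0x10EF99 (21 bits → U+10EF99).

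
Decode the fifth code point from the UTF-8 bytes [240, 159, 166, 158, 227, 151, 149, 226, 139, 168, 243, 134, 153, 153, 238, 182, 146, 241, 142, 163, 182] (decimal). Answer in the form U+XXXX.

Offset 0: leading byte 0xF0 = 11110000 → 4-byte char #1 = F0 9F A6 9E.
Offset 4: leading byte 0xE3 = 11100011 → 3-byte char #2 = E3 97 95.
Offset 7: leading byte 0xE2 = 11100010 → 3-byte char #3 = E2 8B A8.
Offset 10: leading byte 0xF3 = 11110011 → 4-byte char #4 = F3 86 99 99.
Offset 14: leading byte 0xEE = 11101110 → 3-byte char #5 = EE B6 92.
Leading byte 0xEE = 11101110 matches 1110xxxx → 3-byte sequence.
Byte 1: 0xEE = 11101110, payload 1110 (4 bits).
Byte 2: 0xB6 = 10110110 (10xxxxxx ✓), payload 110110.
Byte 3: 0x92 = 10010010 (10xxxxxx ✓), payload 010010.
Concatenate: 1110110110010010 = 0xED92 (16 bits → U+ED92).

U+ED92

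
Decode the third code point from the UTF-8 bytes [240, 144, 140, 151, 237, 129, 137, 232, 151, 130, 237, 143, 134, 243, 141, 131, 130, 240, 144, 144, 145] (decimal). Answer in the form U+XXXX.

Offset 0: leading byte 0xF0 = 11110000 → 4-byte char #1 = F0 90 8C 97.
Offset 4: leading byte 0xED = 11101101 → 3-byte char #2 = ED 81 89.
Offset 7: leading byte 0xE8 = 11101000 → 3-byte char #3 = E8 97 82.
Leading byte 0xE8 = 11101000 matches 1110xxxx → 3-byte sequence.
Byte 1: 0xE8 = 11101000, payload 1000 (4 bits).
Byte 2: 0x97 = 10010111 (10xxxxxx ✓), payload 010111.
Byte 3: 0x82 = 10000010 (10xxxxxx ✓), payload 000010.
Concatenate: 1000010111000010 = 0x85C2 (16 bits → U+85C2).

U+85C2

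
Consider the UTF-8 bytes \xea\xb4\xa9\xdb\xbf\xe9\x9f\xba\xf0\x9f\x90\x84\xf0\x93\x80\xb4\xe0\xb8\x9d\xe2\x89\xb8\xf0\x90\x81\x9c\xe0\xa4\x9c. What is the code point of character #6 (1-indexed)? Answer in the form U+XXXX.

U+0E1D

Offset 0: leading byte 0xEA = 11101010 → 3-byte char #1 = EA B4 A9.
Offset 3: leading byte 0xDB = 11011011 → 2-byte char #2 = DB BF.
Offset 5: leading byte 0xE9 = 11101001 → 3-byte char #3 = E9 9F BA.
Offset 8: leading byte 0xF0 = 11110000 → 4-byte char #4 = F0 9F 90 84.
Offset 12: leading byte 0xF0 = 11110000 → 4-byte char #5 = F0 93 80 B4.
Offset 16: leading byte 0xE0 = 11100000 → 3-byte char #6 = E0 B8 9D.
Leading byte 0xE0 = 11100000 matches 1110xxxx → 3-byte sequence.
Byte 1: 0xE0 = 11100000, payload 0000 (4 bits).
Byte 2: 0xB8 = 10111000 (10xxxxxx ✓), payload 111000.
Byte 3: 0x9D = 10011101 (10xxxxxx ✓), payload 011101.
Concatenate: 0000111000011101 = 0xE1D (16 bits → U+0E1D).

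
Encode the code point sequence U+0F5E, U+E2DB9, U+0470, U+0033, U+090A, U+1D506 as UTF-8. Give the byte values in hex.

E0 BD 9E F3 A2 B6 B9 D1 B0 33 E0 A4 8A F0 9D 94 86

U+0F5E: 3-byte form → E0 BD 9E.
U+E2DB9: 4-byte form → F3 A2 B6 B9.
U+0470: 2-byte form → D1 B0.
U+0033: 1-byte form → 33.
U+090A: 3-byte form → E0 A4 8A.
U+1D506: 4-byte form → F0 9D 94 86.
Concatenated (17 bytes): E0 BD 9E F3 A2 B6 B9 D1 B0 33 E0 A4 8A F0 9D 94 86.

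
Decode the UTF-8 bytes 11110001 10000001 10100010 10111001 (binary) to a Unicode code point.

Leading byte 0xF1 = 11110001 matches 11110xxx → 4-byte sequence.
Byte 1: 0xF1 = 11110001, payload 001 (3 bits).
Byte 2: 0x81 = 10000001 (10xxxxxx ✓), payload 000001.
Byte 3: 0xA2 = 10100010 (10xxxxxx ✓), payload 100010.
Byte 4: 0xB9 = 10111001 (10xxxxxx ✓), payload 111001.
Concatenate: 001000001100010111001 = 0x418B9 (21 bits → U+418B9).

U+418B9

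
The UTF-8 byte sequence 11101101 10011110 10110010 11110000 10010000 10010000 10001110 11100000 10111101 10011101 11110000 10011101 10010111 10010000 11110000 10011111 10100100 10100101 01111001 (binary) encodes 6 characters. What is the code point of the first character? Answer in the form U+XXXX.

U+D7B2

Offset 0: leading byte 0xED = 11101101 → 3-byte char #1 = ED 9E B2.
Leading byte 0xED = 11101101 matches 1110xxxx → 3-byte sequence.
Byte 1: 0xED = 11101101, payload 1101 (4 bits).
Byte 2: 0x9E = 10011110 (10xxxxxx ✓), payload 011110.
Byte 3: 0xB2 = 10110010 (10xxxxxx ✓), payload 110010.
Concatenate: 1101011110110010 = 0xD7B2 (16 bits → U+D7B2).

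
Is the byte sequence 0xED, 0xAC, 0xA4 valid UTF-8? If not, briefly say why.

Structurally a 3-byte sequence; payload = 0xDB24.
But 0xDB24 is in U+D800–U+DFFF, the surrogate range. Surrogates are not Unicode scalar values and are forbidden in UTF-8.

invalid (encodes a surrogate (U+D800–U+DFFF))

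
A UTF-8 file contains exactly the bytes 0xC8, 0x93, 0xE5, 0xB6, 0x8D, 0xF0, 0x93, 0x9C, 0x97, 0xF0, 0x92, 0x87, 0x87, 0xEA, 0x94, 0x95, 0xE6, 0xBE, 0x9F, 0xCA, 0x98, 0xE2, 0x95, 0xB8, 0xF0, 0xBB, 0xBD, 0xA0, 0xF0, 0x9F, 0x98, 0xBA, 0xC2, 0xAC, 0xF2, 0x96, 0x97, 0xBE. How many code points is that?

12

Byte at offset 0: 0xC8 = 11001000 → 2-byte char (#1). Advance 2.
Byte at offset 2: 0xE5 = 11100101 → 3-byte char (#2). Advance 3.
Byte at offset 5: 0xF0 = 11110000 → 4-byte char (#3). Advance 4.
Byte at offset 9: 0xF0 = 11110000 → 4-byte char (#4). Advance 4.
Byte at offset 13: 0xEA = 11101010 → 3-byte char (#5). Advance 3.
Byte at offset 16: 0xE6 = 11100110 → 3-byte char (#6). Advance 3.
Byte at offset 19: 0xCA = 11001010 → 2-byte char (#7). Advance 2.
Byte at offset 21: 0xE2 = 11100010 → 3-byte char (#8). Advance 3.
Byte at offset 24: 0xF0 = 11110000 → 4-byte char (#9). Advance 4.
Byte at offset 28: 0xF0 = 11110000 → 4-byte char (#10). Advance 4.
Byte at offset 32: 0xC2 = 11000010 → 2-byte char (#11). Advance 2.
Byte at offset 34: 0xF2 = 11110010 → 4-byte char (#12). Advance 4.
Reached end at offset 38 after 12 code points.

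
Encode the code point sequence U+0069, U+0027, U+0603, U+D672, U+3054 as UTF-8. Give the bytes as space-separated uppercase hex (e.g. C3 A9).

U+0069: 1-byte form → 69.
U+0027: 1-byte form → 27.
U+0603: 2-byte form → D8 83.
U+D672: 3-byte form → ED 99 B2.
U+3054: 3-byte form → E3 81 94.
Concatenated (10 bytes): 69 27 D8 83 ED 99 B2 E3 81 94.

69 27 D8 83 ED 99 B2 E3 81 94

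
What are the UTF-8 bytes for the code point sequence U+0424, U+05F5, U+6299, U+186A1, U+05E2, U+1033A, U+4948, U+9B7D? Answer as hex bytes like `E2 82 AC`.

D0 A4 D7 B5 E6 8A 99 F0 98 9A A1 D7 A2 F0 90 8C BA E4 A5 88 E9 AD BD

U+0424: 2-byte form → D0 A4.
U+05F5: 2-byte form → D7 B5.
U+6299: 3-byte form → E6 8A 99.
U+186A1: 4-byte form → F0 98 9A A1.
U+05E2: 2-byte form → D7 A2.
U+1033A: 4-byte form → F0 90 8C BA.
U+4948: 3-byte form → E4 A5 88.
U+9B7D: 3-byte form → E9 AD BD.
Concatenated (23 bytes): D0 A4 D7 B5 E6 8A 99 F0 98 9A A1 D7 A2 F0 90 8C BA E4 A5 88 E9 AD BD.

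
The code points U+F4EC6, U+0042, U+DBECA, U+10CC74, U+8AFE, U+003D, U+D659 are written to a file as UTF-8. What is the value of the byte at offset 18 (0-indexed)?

U+F4EC6 → 4-byte form F3 B4 BB 86 at offsets 0–3.
U+0042 → 1-byte form 42 at offsets 4–4.
U+DBECA → 4-byte form F3 9B BB 8A at offsets 5–8.
U+10CC74 → 4-byte form F4 8C B1 B4 at offsets 9–12.
U+8AFE → 3-byte form E8 AB BE at offsets 13–15.
U+003D → 1-byte form 3D at offsets 16–16.
U+D659 → 3-byte form ED 99 99 at offsets 17–19.
Offset 18 falls in char 7's range; it's byte 2 of ED 99 99 = 0x99.

0x99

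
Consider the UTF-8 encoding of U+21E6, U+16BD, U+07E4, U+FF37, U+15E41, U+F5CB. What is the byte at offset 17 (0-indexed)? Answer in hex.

0x8B

U+21E6 → 3-byte form E2 87 A6 at offsets 0–2.
U+16BD → 3-byte form E1 9A BD at offsets 3–5.
U+07E4 → 2-byte form DF A4 at offsets 6–7.
U+FF37 → 3-byte form EF BC B7 at offsets 8–10.
U+15E41 → 4-byte form F0 95 B9 81 at offsets 11–14.
U+F5CB → 3-byte form EF 97 8B at offsets 15–17.
Offset 17 falls in char 6's range; it's byte 3 of EF 97 8B = 0x8B.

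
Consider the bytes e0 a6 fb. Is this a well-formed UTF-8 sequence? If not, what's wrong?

Leading byte 0xE0 = 11100000 → 3-byte form.
Byte 3 is 0xFB = 11111011, which is not 10xxxxxx — expected a continuation byte.

invalid (non-continuation byte where continuation expected)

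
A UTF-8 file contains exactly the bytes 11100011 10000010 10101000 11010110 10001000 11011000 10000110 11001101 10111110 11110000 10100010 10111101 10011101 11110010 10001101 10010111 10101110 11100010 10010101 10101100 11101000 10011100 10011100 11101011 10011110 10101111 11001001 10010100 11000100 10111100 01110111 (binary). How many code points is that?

Byte at offset 0: 0xE3 = 11100011 → 3-byte char (#1). Advance 3.
Byte at offset 3: 0xD6 = 11010110 → 2-byte char (#2). Advance 2.
Byte at offset 5: 0xD8 = 11011000 → 2-byte char (#3). Advance 2.
Byte at offset 7: 0xCD = 11001101 → 2-byte char (#4). Advance 2.
Byte at offset 9: 0xF0 = 11110000 → 4-byte char (#5). Advance 4.
Byte at offset 13: 0xF2 = 11110010 → 4-byte char (#6). Advance 4.
Byte at offset 17: 0xE2 = 11100010 → 3-byte char (#7). Advance 3.
Byte at offset 20: 0xE8 = 11101000 → 3-byte char (#8). Advance 3.
Byte at offset 23: 0xEB = 11101011 → 3-byte char (#9). Advance 3.
Byte at offset 26: 0xC9 = 11001001 → 2-byte char (#10). Advance 2.
Byte at offset 28: 0xC4 = 11000100 → 2-byte char (#11). Advance 2.
Byte at offset 30: 0x77 = 01110111 → 1-byte char (#12). Advance 1.
Reached end at offset 31 after 12 code points.

12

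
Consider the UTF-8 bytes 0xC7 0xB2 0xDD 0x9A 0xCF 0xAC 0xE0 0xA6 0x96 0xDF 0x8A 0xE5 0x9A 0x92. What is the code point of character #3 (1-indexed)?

Offset 0: leading byte 0xC7 = 11000111 → 2-byte char #1 = C7 B2.
Offset 2: leading byte 0xDD = 11011101 → 2-byte char #2 = DD 9A.
Offset 4: leading byte 0xCF = 11001111 → 2-byte char #3 = CF AC.
Leading byte 0xCF = 11001111 matches 110xxxxx → 2-byte sequence.
Byte 1: 0xCF = 11001111, payload 01111 (5 bits).
Byte 2: 0xAC = 10101100 (10xxxxxx ✓), payload 101100.
Concatenate: 01111101100 = 0x3EC (11 bits → U+03EC).

U+03EC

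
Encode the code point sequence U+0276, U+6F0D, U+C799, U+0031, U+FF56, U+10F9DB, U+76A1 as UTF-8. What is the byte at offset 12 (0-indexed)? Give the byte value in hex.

U+0276 → 2-byte form C9 B6 at offsets 0–1.
U+6F0D → 3-byte form E6 BC 8D at offsets 2–4.
U+C799 → 3-byte form EC 9E 99 at offsets 5–7.
U+0031 → 1-byte form 31 at offsets 8–8.
U+FF56 → 3-byte form EF BD 96 at offsets 9–11.
U+10F9DB → 4-byte form F4 8F A7 9B at offsets 12–15.
Offset 12 falls in char 6's range; it's byte 1 of F4 8F A7 9B = 0xF4.

0xF4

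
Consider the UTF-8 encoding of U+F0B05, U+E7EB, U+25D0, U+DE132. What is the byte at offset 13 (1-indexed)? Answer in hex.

0x84

1-indexed offset 13 is 0-indexed offset 12.
U+F0B05 → 4-byte form F3 B0 AC 85 at offsets 0–3.
U+E7EB → 3-byte form EE 9F AB at offsets 4–6.
U+25D0 → 3-byte form E2 97 90 at offsets 7–9.
U+DE132 → 4-byte form F3 9E 84 B2 at offsets 10–13.
Offset 12 falls in char 4's range; it's byte 3 of F3 9E 84 B2 = 0x84.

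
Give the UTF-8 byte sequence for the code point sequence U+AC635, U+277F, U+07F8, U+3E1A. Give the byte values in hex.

U+AC635: 4-byte form → F2 AC 98 B5.
U+277F: 3-byte form → E2 9D BF.
U+07F8: 2-byte form → DF B8.
U+3E1A: 3-byte form → E3 B8 9A.
Concatenated (12 bytes): F2 AC 98 B5 E2 9D BF DF B8 E3 B8 9A.

F2 AC 98 B5 E2 9D BF DF B8 E3 B8 9A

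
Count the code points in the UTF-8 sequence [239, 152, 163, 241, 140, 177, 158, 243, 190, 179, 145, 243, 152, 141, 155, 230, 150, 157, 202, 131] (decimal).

Byte at offset 0: 0xEF = 11101111 → 3-byte char (#1). Advance 3.
Byte at offset 3: 0xF1 = 11110001 → 4-byte char (#2). Advance 4.
Byte at offset 7: 0xF3 = 11110011 → 4-byte char (#3). Advance 4.
Byte at offset 11: 0xF3 = 11110011 → 4-byte char (#4). Advance 4.
Byte at offset 15: 0xE6 = 11100110 → 3-byte char (#5). Advance 3.
Byte at offset 18: 0xCA = 11001010 → 2-byte char (#6). Advance 2.
Reached end at offset 20 after 6 code points.

6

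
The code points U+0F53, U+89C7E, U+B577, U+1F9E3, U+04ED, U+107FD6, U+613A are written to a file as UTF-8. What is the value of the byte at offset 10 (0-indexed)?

0xF0

U+0F53 → 3-byte form E0 BD 93 at offsets 0–2.
U+89C7E → 4-byte form F2 89 B1 BE at offsets 3–6.
U+B577 → 3-byte form EB 95 B7 at offsets 7–9.
U+1F9E3 → 4-byte form F0 9F A7 A3 at offsets 10–13.
Offset 10 falls in char 4's range; it's byte 1 of F0 9F A7 A3 = 0xF0.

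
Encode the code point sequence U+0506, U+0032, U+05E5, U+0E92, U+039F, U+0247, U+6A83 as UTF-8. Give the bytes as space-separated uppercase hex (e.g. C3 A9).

U+0506: 2-byte form → D4 86.
U+0032: 1-byte form → 32.
U+05E5: 2-byte form → D7 A5.
U+0E92: 3-byte form → E0 BA 92.
U+039F: 2-byte form → CE 9F.
U+0247: 2-byte form → C9 87.
U+6A83: 3-byte form → E6 AA 83.
Concatenated (15 bytes): D4 86 32 D7 A5 E0 BA 92 CE 9F C9 87 E6 AA 83.

D4 86 32 D7 A5 E0 BA 92 CE 9F C9 87 E6 AA 83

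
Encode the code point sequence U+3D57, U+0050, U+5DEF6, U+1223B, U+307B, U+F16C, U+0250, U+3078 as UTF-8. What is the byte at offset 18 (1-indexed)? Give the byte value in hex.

1-indexed offset 18 is 0-indexed offset 17.
U+3D57 → 3-byte form E3 B5 97 at offsets 0–2.
U+0050 → 1-byte form 50 at offsets 3–3.
U+5DEF6 → 4-byte form F1 9D BB B6 at offsets 4–7.
U+1223B → 4-byte form F0 92 88 BB at offsets 8–11.
U+307B → 3-byte form E3 81 BB at offsets 12–14.
U+F16C → 3-byte form EF 85 AC at offsets 15–17.
Offset 17 falls in char 6's range; it's byte 3 of EF 85 AC = 0xAC.

0xAC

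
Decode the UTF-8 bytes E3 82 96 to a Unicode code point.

Leading byte 0xE3 = 11100011 matches 1110xxxx → 3-byte sequence.
Byte 1: 0xE3 = 11100011, payload 0011 (4 bits).
Byte 2: 0x82 = 10000010 (10xxxxxx ✓), payload 000010.
Byte 3: 0x96 = 10010110 (10xxxxxx ✓), payload 010110.
Concatenate: 0011000010010110 = 0x3096 (16 bits → U+3096).

U+3096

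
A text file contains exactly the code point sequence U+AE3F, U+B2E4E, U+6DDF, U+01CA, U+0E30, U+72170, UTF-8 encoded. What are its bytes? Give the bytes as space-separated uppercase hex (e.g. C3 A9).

EA B8 BF F2 B2 B9 8E E6 B7 9F C7 8A E0 B8 B0 F1 B2 85 B0

U+AE3F: 3-byte form → EA B8 BF.
U+B2E4E: 4-byte form → F2 B2 B9 8E.
U+6DDF: 3-byte form → E6 B7 9F.
U+01CA: 2-byte form → C7 8A.
U+0E30: 3-byte form → E0 B8 B0.
U+72170: 4-byte form → F1 B2 85 B0.
Concatenated (19 bytes): EA B8 BF F2 B2 B9 8E E6 B7 9F C7 8A E0 B8 B0 F1 B2 85 B0.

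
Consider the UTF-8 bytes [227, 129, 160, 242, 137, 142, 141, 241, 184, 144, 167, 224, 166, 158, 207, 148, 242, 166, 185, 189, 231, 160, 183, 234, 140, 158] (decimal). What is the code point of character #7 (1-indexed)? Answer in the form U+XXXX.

Offset 0: leading byte 0xE3 = 11100011 → 3-byte char #1 = E3 81 A0.
Offset 3: leading byte 0xF2 = 11110010 → 4-byte char #2 = F2 89 8E 8D.
Offset 7: leading byte 0xF1 = 11110001 → 4-byte char #3 = F1 B8 90 A7.
Offset 11: leading byte 0xE0 = 11100000 → 3-byte char #4 = E0 A6 9E.
Offset 14: leading byte 0xCF = 11001111 → 2-byte char #5 = CF 94.
Offset 16: leading byte 0xF2 = 11110010 → 4-byte char #6 = F2 A6 B9 BD.
Offset 20: leading byte 0xE7 = 11100111 → 3-byte char #7 = E7 A0 B7.
Leading byte 0xE7 = 11100111 matches 1110xxxx → 3-byte sequence.
Byte 1: 0xE7 = 11100111, payload 0111 (4 bits).
Byte 2: 0xA0 = 10100000 (10xxxxxx ✓), payload 100000.
Byte 3: 0xB7 = 10110111 (10xxxxxx ✓), payload 110111.
Concatenate: 0111100000110111 = 0x7837 (16 bits → U+7837).

U+7837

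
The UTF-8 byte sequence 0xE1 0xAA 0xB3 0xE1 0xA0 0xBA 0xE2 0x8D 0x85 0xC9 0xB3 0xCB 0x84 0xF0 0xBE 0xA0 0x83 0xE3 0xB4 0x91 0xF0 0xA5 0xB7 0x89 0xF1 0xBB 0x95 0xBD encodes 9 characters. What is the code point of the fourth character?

Offset 0: leading byte 0xE1 = 11100001 → 3-byte char #1 = E1 AA B3.
Offset 3: leading byte 0xE1 = 11100001 → 3-byte char #2 = E1 A0 BA.
Offset 6: leading byte 0xE2 = 11100010 → 3-byte char #3 = E2 8D 85.
Offset 9: leading byte 0xC9 = 11001001 → 2-byte char #4 = C9 B3.
Leading byte 0xC9 = 11001001 matches 110xxxxx → 2-byte sequence.
Byte 1: 0xC9 = 11001001, payload 01001 (5 bits).
Byte 2: 0xB3 = 10110011 (10xxxxxx ✓), payload 110011.
Concatenate: 01001110011 = 0x273 (11 bits → U+0273).

U+0273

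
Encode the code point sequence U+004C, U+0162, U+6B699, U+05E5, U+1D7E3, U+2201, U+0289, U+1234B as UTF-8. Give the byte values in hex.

4C C5 A2 F1 AB 9A 99 D7 A5 F0 9D 9F A3 E2 88 81 CA 89 F0 92 8D 8B

U+004C: 1-byte form → 4C.
U+0162: 2-byte form → C5 A2.
U+6B699: 4-byte form → F1 AB 9A 99.
U+05E5: 2-byte form → D7 A5.
U+1D7E3: 4-byte form → F0 9D 9F A3.
U+2201: 3-byte form → E2 88 81.
U+0289: 2-byte form → CA 89.
U+1234B: 4-byte form → F0 92 8D 8B.
Concatenated (22 bytes): 4C C5 A2 F1 AB 9A 99 D7 A5 F0 9D 9F A3 E2 88 81 CA 89 F0 92 8D 8B.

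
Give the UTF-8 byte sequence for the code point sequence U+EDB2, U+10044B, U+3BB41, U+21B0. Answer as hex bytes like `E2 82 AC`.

EE B6 B2 F4 80 91 8B F0 BB AD 81 E2 86 B0

U+EDB2: 3-byte form → EE B6 B2.
U+10044B: 4-byte form → F4 80 91 8B.
U+3BB41: 4-byte form → F0 BB AD 81.
U+21B0: 3-byte form → E2 86 B0.
Concatenated (14 bytes): EE B6 B2 F4 80 91 8B F0 BB AD 81 E2 86 B0.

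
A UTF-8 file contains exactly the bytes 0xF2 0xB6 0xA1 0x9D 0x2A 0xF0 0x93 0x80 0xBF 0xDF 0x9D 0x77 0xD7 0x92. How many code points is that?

Byte at offset 0: 0xF2 = 11110010 → 4-byte char (#1). Advance 4.
Byte at offset 4: 0x2A = 00101010 → 1-byte char (#2). Advance 1.
Byte at offset 5: 0xF0 = 11110000 → 4-byte char (#3). Advance 4.
Byte at offset 9: 0xDF = 11011111 → 2-byte char (#4). Advance 2.
Byte at offset 11: 0x77 = 01110111 → 1-byte char (#5). Advance 1.
Byte at offset 12: 0xD7 = 11010111 → 2-byte char (#6). Advance 2.
Reached end at offset 14 after 6 code points.

6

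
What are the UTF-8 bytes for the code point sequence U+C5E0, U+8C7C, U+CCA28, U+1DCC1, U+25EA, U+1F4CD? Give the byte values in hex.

EC 97 A0 E8 B1 BC F3 8C A8 A8 F0 9D B3 81 E2 97 AA F0 9F 93 8D

U+C5E0: 3-byte form → EC 97 A0.
U+8C7C: 3-byte form → E8 B1 BC.
U+CCA28: 4-byte form → F3 8C A8 A8.
U+1DCC1: 4-byte form → F0 9D B3 81.
U+25EA: 3-byte form → E2 97 AA.
U+1F4CD: 4-byte form → F0 9F 93 8D.
Concatenated (21 bytes): EC 97 A0 E8 B1 BC F3 8C A8 A8 F0 9D B3 81 E2 97 AA F0 9F 93 8D.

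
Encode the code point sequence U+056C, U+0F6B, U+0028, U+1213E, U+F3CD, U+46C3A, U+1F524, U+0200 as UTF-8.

U+056C: 2-byte form → D5 AC.
U+0F6B: 3-byte form → E0 BD AB.
U+0028: 1-byte form → 28.
U+1213E: 4-byte form → F0 92 84 BE.
U+F3CD: 3-byte form → EF 8F 8D.
U+46C3A: 4-byte form → F1 86 B0 BA.
U+1F524: 4-byte form → F0 9F 94 A4.
U+0200: 2-byte form → C8 80.
Concatenated (23 bytes): D5 AC E0 BD AB 28 F0 92 84 BE EF 8F 8D F1 86 B0 BA F0 9F 94 A4 C8 80.

D5 AC E0 BD AB 28 F0 92 84 BE EF 8F 8D F1 86 B0 BA F0 9F 94 A4 C8 80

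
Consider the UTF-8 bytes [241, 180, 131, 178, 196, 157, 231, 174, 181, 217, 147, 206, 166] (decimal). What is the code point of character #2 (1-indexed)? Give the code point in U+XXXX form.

Offset 0: leading byte 0xF1 = 11110001 → 4-byte char #1 = F1 B4 83 B2.
Offset 4: leading byte 0xC4 = 11000100 → 2-byte char #2 = C4 9D.
Leading byte 0xC4 = 11000100 matches 110xxxxx → 2-byte sequence.
Byte 1: 0xC4 = 11000100, payload 00100 (5 bits).
Byte 2: 0x9D = 10011101 (10xxxxxx ✓), payload 011101.
Concatenate: 00100011101 = 0x11D (11 bits → U+011D).

U+011D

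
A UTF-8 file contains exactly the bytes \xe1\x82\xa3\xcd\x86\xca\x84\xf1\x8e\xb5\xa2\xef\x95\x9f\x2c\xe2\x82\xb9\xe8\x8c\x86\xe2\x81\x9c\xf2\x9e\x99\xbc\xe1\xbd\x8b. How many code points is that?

11

Byte at offset 0: 0xE1 = 11100001 → 3-byte char (#1). Advance 3.
Byte at offset 3: 0xCD = 11001101 → 2-byte char (#2). Advance 2.
Byte at offset 5: 0xCA = 11001010 → 2-byte char (#3). Advance 2.
Byte at offset 7: 0xF1 = 11110001 → 4-byte char (#4). Advance 4.
Byte at offset 11: 0xEF = 11101111 → 3-byte char (#5). Advance 3.
Byte at offset 14: 0x2C = 00101100 → 1-byte char (#6). Advance 1.
Byte at offset 15: 0xE2 = 11100010 → 3-byte char (#7). Advance 3.
Byte at offset 18: 0xE8 = 11101000 → 3-byte char (#8). Advance 3.
Byte at offset 21: 0xE2 = 11100010 → 3-byte char (#9). Advance 3.
Byte at offset 24: 0xF2 = 11110010 → 4-byte char (#10). Advance 4.
Byte at offset 28: 0xE1 = 11100001 → 3-byte char (#11). Advance 3.
Reached end at offset 31 after 11 code points.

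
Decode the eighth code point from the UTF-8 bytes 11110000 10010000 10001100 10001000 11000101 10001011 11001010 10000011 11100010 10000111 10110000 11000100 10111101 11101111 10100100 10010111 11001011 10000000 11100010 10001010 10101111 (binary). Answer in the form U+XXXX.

Offset 0: leading byte 0xF0 = 11110000 → 4-byte char #1 = F0 90 8C 88.
Offset 4: leading byte 0xC5 = 11000101 → 2-byte char #2 = C5 8B.
Offset 6: leading byte 0xCA = 11001010 → 2-byte char #3 = CA 83.
Offset 8: leading byte 0xE2 = 11100010 → 3-byte char #4 = E2 87 B0.
Offset 11: leading byte 0xC4 = 11000100 → 2-byte char #5 = C4 BD.
Offset 13: leading byte 0xEF = 11101111 → 3-byte char #6 = EF A4 97.
Offset 16: leading byte 0xCB = 11001011 → 2-byte char #7 = CB 80.
Offset 18: leading byte 0xE2 = 11100010 → 3-byte char #8 = E2 8A AF.
Leading byte 0xE2 = 11100010 matches 1110xxxx → 3-byte sequence.
Byte 1: 0xE2 = 11100010, payload 0010 (4 bits).
Byte 2: 0x8A = 10001010 (10xxxxxx ✓), payload 001010.
Byte 3: 0xAF = 10101111 (10xxxxxx ✓), payload 101111.
Concatenate: 0010001010101111 = 0x22AF (16 bits → U+22AF).

U+22AF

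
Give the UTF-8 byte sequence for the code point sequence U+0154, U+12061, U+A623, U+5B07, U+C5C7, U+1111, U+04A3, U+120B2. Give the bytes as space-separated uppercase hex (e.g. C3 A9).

U+0154: 2-byte form → C5 94.
U+12061: 4-byte form → F0 92 81 A1.
U+A623: 3-byte form → EA 98 A3.
U+5B07: 3-byte form → E5 AC 87.
U+C5C7: 3-byte form → EC 97 87.
U+1111: 3-byte form → E1 84 91.
U+04A3: 2-byte form → D2 A3.
U+120B2: 4-byte form → F0 92 82 B2.
Concatenated (24 bytes): C5 94 F0 92 81 A1 EA 98 A3 E5 AC 87 EC 97 87 E1 84 91 D2 A3 F0 92 82 B2.

C5 94 F0 92 81 A1 EA 98 A3 E5 AC 87 EC 97 87 E1 84 91 D2 A3 F0 92 82 B2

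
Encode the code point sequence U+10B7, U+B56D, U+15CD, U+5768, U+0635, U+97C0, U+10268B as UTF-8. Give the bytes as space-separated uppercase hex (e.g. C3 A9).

U+10B7: 3-byte form → E1 82 B7.
U+B56D: 3-byte form → EB 95 AD.
U+15CD: 3-byte form → E1 97 8D.
U+5768: 3-byte form → E5 9D A8.
U+0635: 2-byte form → D8 B5.
U+97C0: 3-byte form → E9 9F 80.
U+10268B: 4-byte form → F4 82 9A 8B.
Concatenated (21 bytes): E1 82 B7 EB 95 AD E1 97 8D E5 9D A8 D8 B5 E9 9F 80 F4 82 9A 8B.

E1 82 B7 EB 95 AD E1 97 8D E5 9D A8 D8 B5 E9 9F 80 F4 82 9A 8B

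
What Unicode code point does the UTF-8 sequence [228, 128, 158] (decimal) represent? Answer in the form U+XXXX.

U+401E

Leading byte 0xE4 = 11100100 matches 1110xxxx → 3-byte sequence.
Byte 1: 0xE4 = 11100100, payload 0100 (4 bits).
Byte 2: 0x80 = 10000000 (10xxxxxx ✓), payload 000000.
Byte 3: 0x9E = 10011110 (10xxxxxx ✓), payload 011110.
Concatenate: 0100000000011110 = 0x401E (16 bits → U+401E).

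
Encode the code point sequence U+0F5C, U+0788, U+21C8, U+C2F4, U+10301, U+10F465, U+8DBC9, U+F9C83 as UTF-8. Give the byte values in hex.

E0 BD 9C DE 88 E2 87 88 EC 8B B4 F0 90 8C 81 F4 8F 91 A5 F2 8D AF 89 F3 B9 B2 83

U+0F5C: 3-byte form → E0 BD 9C.
U+0788: 2-byte form → DE 88.
U+21C8: 3-byte form → E2 87 88.
U+C2F4: 3-byte form → EC 8B B4.
U+10301: 4-byte form → F0 90 8C 81.
U+10F465: 4-byte form → F4 8F 91 A5.
U+8DBC9: 4-byte form → F2 8D AF 89.
U+F9C83: 4-byte form → F3 B9 B2 83.
Concatenated (27 bytes): E0 BD 9C DE 88 E2 87 88 EC 8B B4 F0 90 8C 81 F4 8F 91 A5 F2 8D AF 89 F3 B9 B2 83.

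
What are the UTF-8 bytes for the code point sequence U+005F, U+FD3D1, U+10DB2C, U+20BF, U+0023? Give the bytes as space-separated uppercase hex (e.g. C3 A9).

U+005F: 1-byte form → 5F.
U+FD3D1: 4-byte form → F3 BD 8F 91.
U+10DB2C: 4-byte form → F4 8D AC AC.
U+20BF: 3-byte form → E2 82 BF.
U+0023: 1-byte form → 23.
Concatenated (13 bytes): 5F F3 BD 8F 91 F4 8D AC AC E2 82 BF 23.

5F F3 BD 8F 91 F4 8D AC AC E2 82 BF 23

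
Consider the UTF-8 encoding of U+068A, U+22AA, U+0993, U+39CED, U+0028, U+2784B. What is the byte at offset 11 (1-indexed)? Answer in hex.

1-indexed offset 11 is 0-indexed offset 10.
U+068A → 2-byte form DA 8A at offsets 0–1.
U+22AA → 3-byte form E2 8A AA at offsets 2–4.
U+0993 → 3-byte form E0 A6 93 at offsets 5–7.
U+39CED → 4-byte form F0 B9 B3 AD at offsets 8–11.
Offset 10 falls in char 4's range; it's byte 3 of F0 B9 B3 AD = 0xB3.

0xB3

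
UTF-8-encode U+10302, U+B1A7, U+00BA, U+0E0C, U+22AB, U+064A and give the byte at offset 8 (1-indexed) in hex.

0xC2

1-indexed offset 8 is 0-indexed offset 7.
U+10302 → 4-byte form F0 90 8C 82 at offsets 0–3.
U+B1A7 → 3-byte form EB 86 A7 at offsets 4–6.
U+00BA → 2-byte form C2 BA at offsets 7–8.
Offset 7 falls in char 3's range; it's byte 1 of C2 BA = 0xC2.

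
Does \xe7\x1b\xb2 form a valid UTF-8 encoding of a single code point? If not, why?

Leading byte 0xE7 = 11100111 → 3-byte form.
Byte 2 is 0x1B = 00011011, which is not 10xxxxxx — expected a continuation byte.

invalid (non-continuation byte where continuation expected)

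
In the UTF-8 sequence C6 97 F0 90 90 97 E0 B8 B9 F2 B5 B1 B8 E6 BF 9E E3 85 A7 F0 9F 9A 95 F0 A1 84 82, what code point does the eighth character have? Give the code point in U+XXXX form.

Offset 0: leading byte 0xC6 = 11000110 → 2-byte char #1 = C6 97.
Offset 2: leading byte 0xF0 = 11110000 → 4-byte char #2 = F0 90 90 97.
Offset 6: leading byte 0xE0 = 11100000 → 3-byte char #3 = E0 B8 B9.
Offset 9: leading byte 0xF2 = 11110010 → 4-byte char #4 = F2 B5 B1 B8.
Offset 13: leading byte 0xE6 = 11100110 → 3-byte char #5 = E6 BF 9E.
Offset 16: leading byte 0xE3 = 11100011 → 3-byte char #6 = E3 85 A7.
Offset 19: leading byte 0xF0 = 11110000 → 4-byte char #7 = F0 9F 9A 95.
Offset 23: leading byte 0xF0 = 11110000 → 4-byte char #8 = F0 A1 84 82.
Leading byte 0xF0 = 11110000 matches 11110xxx → 4-byte sequence.
Byte 1: 0xF0 = 11110000, payload 000 (3 bits).
Byte 2: 0xA1 = 10100001 (10xxxxxx ✓), payload 100001.
Byte 3: 0x84 = 10000100 (10xxxxxx ✓), payload 000100.
Byte 4: 0x82 = 10000010 (10xxxxxx ✓), payload 000010.
Concatenate: 000100001000100000010 = 0x21102 (21 bits → U+21102).

U+21102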